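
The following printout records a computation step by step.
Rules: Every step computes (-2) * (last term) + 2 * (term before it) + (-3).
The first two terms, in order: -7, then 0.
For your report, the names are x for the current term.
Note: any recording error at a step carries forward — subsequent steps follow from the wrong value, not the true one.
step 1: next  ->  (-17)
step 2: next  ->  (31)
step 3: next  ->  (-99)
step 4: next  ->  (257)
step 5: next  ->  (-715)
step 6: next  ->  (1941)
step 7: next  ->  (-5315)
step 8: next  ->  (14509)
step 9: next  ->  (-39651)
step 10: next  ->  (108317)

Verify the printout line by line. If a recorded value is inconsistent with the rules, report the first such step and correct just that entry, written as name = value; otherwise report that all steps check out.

no error

1. x = -2*(0) + (2)*(-7) + (-3) = -17 (verified)
2. x = -2*(-17) + (2)*(0) + (-3) = 31 (same as recorded)
3. x = -2*(31) + (2)*(-17) + (-3) = -99 (verified)
4. x = -2*(-99) + (2)*(31) + (-3) = 257 (exactly as logged)
5. x = -2*(257) + (2)*(-99) + (-3) = -715 (no discrepancy)
6. x = -2*(-715) + (2)*(257) + (-3) = 1941 (no discrepancy)
7. x = -2*(1941) + (2)*(-715) + (-3) = -5315 (confirmed correct)
8. x = -2*(-5315) + (2)*(1941) + (-3) = 14509 (no discrepancy)
9. x = -2*(14509) + (2)*(-5315) + (-3) = -39651 (same as recorded)
10. x = -2*(-39651) + (2)*(14509) + (-3) = 108317 (checks out)
All steps check out; nothing to correct.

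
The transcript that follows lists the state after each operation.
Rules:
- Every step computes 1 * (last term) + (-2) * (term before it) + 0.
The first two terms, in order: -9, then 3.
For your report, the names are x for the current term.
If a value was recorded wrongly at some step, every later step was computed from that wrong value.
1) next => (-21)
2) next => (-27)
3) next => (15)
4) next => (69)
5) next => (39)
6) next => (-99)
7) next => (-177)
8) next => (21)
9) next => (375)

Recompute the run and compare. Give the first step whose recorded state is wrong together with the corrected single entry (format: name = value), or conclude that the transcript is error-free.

Recomputing the run from the initial state:
step 1: x = 21
step 2: x = 15
step 3: x = -27
step 4: x = -57
step 5: x = -3
step 6: x = 111
step 7: x = 117
step 8: x = -105
step 9: x = -339
The first disagreement with the transcript is at step 1, where the value should be x = 21.

step 1, x = 21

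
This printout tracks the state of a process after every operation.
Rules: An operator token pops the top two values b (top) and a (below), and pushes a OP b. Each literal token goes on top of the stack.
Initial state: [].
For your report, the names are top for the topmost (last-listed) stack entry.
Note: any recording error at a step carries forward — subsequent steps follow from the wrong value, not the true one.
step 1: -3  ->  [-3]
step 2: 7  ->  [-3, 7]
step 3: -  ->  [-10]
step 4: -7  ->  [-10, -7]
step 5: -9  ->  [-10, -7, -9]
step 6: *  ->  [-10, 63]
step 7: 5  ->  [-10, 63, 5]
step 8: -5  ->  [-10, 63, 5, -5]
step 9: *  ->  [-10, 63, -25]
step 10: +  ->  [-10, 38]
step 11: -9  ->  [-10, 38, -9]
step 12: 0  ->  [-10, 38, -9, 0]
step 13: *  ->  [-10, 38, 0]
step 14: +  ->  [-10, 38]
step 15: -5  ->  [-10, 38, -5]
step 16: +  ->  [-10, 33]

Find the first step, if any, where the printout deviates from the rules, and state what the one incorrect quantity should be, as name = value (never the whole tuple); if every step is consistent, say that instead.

no error

Step 1: push -3: top = -3 — no discrepancy.
Step 2: push 7: top = 7 — in agreement.
Step 3: -3 - 7 = -10 — confirmed correct.
Step 4: push -7: top = -7 — exactly as logged.
Step 5: push -9: top = -9 — consistent with the printout.
Step 6: -7 * -9 = 63 — verified.
Step 7: push 5: top = 5 — no discrepancy.
Step 8: push -5: top = -5 — checks out.
Step 9: 5 * -5 = -25 — exactly as logged.
Step 10: 63 + -25 = 38 — same as recorded.
Step 11: push -9: top = -9 — agrees with the printout.
Step 12: push 0: top = 0 — agrees with the printout.
Step 13: -9 * 0 = 0 — checks out.
Step 14: 38 + 0 = 38 — no discrepancy.
Step 15: push -5: top = -5 — consistent with the printout.
Step 16: 38 + -5 = 33 — confirmed correct.
Nothing is out of place; the run is error-free.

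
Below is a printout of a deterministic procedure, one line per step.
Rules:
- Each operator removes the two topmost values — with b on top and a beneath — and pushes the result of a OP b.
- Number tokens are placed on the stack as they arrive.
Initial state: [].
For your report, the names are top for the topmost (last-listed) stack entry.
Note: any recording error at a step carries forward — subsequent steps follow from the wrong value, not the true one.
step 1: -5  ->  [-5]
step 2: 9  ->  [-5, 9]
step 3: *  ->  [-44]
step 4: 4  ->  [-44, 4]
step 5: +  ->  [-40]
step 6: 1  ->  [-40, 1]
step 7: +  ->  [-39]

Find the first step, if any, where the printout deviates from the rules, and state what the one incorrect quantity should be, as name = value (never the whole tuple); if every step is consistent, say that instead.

step 3, top = -45

1. push -5: top = -5 (in agreement)
2. push 9: top = 9 (in agreement)
3. -5 * 9 = -45 (not what was recorded)
So the first discrepancy is step 3, where the right value is top = -45.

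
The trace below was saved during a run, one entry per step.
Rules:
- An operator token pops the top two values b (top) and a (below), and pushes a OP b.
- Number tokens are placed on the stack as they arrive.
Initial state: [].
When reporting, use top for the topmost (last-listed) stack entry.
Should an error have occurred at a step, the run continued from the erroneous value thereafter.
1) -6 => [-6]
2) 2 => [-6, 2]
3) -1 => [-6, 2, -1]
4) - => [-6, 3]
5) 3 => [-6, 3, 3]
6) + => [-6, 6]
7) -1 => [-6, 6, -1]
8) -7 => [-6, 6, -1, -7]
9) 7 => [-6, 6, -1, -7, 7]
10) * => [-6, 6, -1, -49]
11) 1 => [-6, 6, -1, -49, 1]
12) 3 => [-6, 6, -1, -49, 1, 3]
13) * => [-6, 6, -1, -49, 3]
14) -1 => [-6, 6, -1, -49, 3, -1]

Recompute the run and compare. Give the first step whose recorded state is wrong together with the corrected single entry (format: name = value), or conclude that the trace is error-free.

no error

Step 1: push -6: top = -6 — agrees with the trace.
Step 2: push 2: top = 2 — checks out.
Step 3: push -1: top = -1 — exactly as logged.
Step 4: 2 - -1 = 3 — in agreement.
Step 5: push 3: top = 3 — verified.
Step 6: 3 + 3 = 6 — same as recorded.
Step 7: push -1: top = -1 — same as recorded.
Step 8: push -7: top = -7 — confirmed correct.
Step 9: push 7: top = 7 — in agreement.
Step 10: -7 * 7 = -49 — in agreement.
Step 11: push 1: top = 1 — matches.
Step 12: push 3: top = 3 — same as recorded.
Step 13: 1 * 3 = 3 — checks out.
Step 14: push -1: top = -1 — verified.
All steps check out; nothing to correct.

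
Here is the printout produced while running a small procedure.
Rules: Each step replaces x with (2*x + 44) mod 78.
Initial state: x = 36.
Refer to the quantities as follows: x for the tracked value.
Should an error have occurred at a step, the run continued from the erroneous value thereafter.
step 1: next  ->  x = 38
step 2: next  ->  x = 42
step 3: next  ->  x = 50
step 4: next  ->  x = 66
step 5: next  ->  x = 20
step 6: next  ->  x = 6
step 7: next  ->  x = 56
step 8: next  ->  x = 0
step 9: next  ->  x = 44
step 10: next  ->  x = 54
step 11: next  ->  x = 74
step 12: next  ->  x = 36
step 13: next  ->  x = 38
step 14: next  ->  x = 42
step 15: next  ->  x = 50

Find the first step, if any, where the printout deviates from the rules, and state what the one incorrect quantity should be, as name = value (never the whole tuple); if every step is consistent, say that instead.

no error

Step 1: x = (2*36 + 44) mod 78 = 38 — consistent with the printout.
Step 2: x = (2*38 + 44) mod 78 = 42 — exactly as logged.
Step 3: x = (2*42 + 44) mod 78 = 50 — in agreement.
Step 4: x = (2*50 + 44) mod 78 = 66 — exactly as logged.
Step 5: x = (2*66 + 44) mod 78 = 20 — matches.
Step 6: x = (2*20 + 44) mod 78 = 6 — agrees with the printout.
Step 7: x = (2*6 + 44) mod 78 = 56 — exactly as logged.
Step 8: x = (2*56 + 44) mod 78 = 0 — in agreement.
Step 9: x = (2*0 + 44) mod 78 = 44 — verified.
Step 10: x = (2*44 + 44) mod 78 = 54 — checks out.
Step 11: x = (2*54 + 44) mod 78 = 74 — verified.
Step 12: x = (2*74 + 44) mod 78 = 36 — no discrepancy.
Step 13: x = (2*36 + 44) mod 78 = 38 — in agreement.
Step 14: x = (2*38 + 44) mod 78 = 42 — consistent with the printout.
Step 15: x = (2*42 + 44) mod 78 = 50 — exactly as logged.
The whole run recomputes cleanly — no discrepancies.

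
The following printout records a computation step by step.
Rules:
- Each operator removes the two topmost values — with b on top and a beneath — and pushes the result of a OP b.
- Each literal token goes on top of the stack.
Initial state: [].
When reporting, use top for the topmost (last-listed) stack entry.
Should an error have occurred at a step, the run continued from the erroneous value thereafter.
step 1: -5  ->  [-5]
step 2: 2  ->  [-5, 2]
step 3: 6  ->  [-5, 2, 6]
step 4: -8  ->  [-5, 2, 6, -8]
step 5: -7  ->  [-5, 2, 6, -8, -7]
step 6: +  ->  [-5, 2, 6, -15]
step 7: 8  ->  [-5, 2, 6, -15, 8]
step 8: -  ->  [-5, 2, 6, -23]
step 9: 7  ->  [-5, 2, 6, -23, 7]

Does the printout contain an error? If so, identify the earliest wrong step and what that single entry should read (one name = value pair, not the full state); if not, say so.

Recomputing the run from the initial state:
step 1: [-5]
step 2: [-5, 2]
step 3: [-5, 2, 6]
step 4: [-5, 2, 6, -8]
step 5: [-5, 2, 6, -8, -7]
step 6: [-5, 2, 6, -15]
step 7: [-5, 2, 6, -15, 8]
step 8: [-5, 2, 6, -23]
step 9: [-5, 2, 6, -23, 7]
This matches the printout at every step.

no error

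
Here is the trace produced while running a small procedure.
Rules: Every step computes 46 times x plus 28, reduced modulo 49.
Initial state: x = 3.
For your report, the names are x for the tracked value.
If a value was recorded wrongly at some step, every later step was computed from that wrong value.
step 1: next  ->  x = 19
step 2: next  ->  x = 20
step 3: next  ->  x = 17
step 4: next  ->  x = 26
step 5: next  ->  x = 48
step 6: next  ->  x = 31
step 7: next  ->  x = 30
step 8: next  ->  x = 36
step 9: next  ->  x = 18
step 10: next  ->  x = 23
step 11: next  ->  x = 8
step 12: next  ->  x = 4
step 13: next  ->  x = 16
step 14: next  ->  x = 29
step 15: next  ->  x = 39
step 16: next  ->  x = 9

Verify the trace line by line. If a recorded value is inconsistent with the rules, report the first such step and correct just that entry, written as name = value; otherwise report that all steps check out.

step 7, x = 33

Recomputing the run from the initial state:
step 1: x = 19
step 2: x = 20
step 3: x = 17
step 4: x = 26
step 5: x = 48
step 6: x = 31
step 7: x = 33
step 8: x = 27
step 9: x = 45
step 10: x = 40
step 11: x = 6
step 12: x = 10
step 13: x = 47
step 14: x = 34
step 15: x = 24
step 16: x = 5
The first disagreement with the trace is at step 7, where the value should be x = 33.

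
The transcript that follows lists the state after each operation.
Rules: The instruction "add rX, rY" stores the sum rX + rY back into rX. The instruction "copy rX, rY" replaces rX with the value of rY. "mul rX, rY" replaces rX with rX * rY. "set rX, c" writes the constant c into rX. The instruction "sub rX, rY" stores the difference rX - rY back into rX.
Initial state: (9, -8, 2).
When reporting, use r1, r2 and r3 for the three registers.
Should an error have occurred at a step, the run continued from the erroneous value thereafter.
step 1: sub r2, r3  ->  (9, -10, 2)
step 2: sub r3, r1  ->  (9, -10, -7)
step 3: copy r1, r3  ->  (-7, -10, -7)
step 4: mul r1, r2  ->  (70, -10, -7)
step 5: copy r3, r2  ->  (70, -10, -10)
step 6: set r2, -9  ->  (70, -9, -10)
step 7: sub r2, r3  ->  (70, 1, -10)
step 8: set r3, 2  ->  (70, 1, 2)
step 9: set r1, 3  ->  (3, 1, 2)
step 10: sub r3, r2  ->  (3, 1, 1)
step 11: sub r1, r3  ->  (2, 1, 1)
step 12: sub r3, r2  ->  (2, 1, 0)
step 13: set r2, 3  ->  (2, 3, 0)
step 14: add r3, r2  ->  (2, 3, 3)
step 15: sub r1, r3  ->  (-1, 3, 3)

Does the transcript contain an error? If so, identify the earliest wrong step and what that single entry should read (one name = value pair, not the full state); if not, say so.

no error

1. r2 = -8 - 2 = -10 (no discrepancy)
2. r3 = 2 - 9 = -7 (no discrepancy)
3. r1 = -7 (no discrepancy)
4. r1 = -7 * -10 = 70 (in agreement)
5. r3 = -10 (same as recorded)
6. r2 = -9 (no discrepancy)
7. r2 = -9 - -10 = 1 (in agreement)
8. r3 = 2 (agrees with the transcript)
9. r1 = 3 (no discrepancy)
10. r3 = 2 - 1 = 1 (verified)
11. r1 = 3 - 1 = 2 (checks out)
12. r3 = 1 - 1 = 0 (same as recorded)
13. r2 = 3 (consistent with the transcript)
14. r3 = 0 + 3 = 3 (same as recorded)
15. r1 = 2 - 3 = -1 (in agreement)
Nothing is out of place; the run is error-free.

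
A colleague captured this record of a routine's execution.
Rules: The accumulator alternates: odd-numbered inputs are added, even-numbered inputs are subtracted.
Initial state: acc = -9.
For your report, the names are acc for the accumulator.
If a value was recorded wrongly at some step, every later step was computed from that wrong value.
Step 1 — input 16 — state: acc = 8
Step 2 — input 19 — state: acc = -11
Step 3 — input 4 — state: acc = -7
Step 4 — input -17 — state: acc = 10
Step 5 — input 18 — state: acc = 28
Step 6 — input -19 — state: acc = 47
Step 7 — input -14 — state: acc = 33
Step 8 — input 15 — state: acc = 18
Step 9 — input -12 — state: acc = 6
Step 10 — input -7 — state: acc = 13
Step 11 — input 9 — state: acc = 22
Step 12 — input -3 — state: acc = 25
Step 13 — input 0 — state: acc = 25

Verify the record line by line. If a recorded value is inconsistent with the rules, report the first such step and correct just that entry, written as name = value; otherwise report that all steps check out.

step 1, acc = 7

Step 1: acc = -9 + 16 = 7 — not what was recorded.
The audit stops at step 1: the recorded entry is wrong and should be acc = 7.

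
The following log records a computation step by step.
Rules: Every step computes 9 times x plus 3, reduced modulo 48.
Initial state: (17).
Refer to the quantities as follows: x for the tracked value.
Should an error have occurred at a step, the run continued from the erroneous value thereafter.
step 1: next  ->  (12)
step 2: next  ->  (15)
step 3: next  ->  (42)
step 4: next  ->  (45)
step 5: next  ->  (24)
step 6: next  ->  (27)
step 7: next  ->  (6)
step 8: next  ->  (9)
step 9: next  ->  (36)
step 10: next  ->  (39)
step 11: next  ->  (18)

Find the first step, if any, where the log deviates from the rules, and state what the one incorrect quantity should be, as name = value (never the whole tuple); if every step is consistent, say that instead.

Recomputing the run from the initial state:
step 1: x = 12
step 2: x = 15
step 3: x = 42
step 4: x = 45
step 5: x = 24
step 6: x = 27
step 7: x = 6
step 8: x = 9
step 9: x = 36
step 10: x = 39
step 11: x = 18
This matches the log at every step.

no error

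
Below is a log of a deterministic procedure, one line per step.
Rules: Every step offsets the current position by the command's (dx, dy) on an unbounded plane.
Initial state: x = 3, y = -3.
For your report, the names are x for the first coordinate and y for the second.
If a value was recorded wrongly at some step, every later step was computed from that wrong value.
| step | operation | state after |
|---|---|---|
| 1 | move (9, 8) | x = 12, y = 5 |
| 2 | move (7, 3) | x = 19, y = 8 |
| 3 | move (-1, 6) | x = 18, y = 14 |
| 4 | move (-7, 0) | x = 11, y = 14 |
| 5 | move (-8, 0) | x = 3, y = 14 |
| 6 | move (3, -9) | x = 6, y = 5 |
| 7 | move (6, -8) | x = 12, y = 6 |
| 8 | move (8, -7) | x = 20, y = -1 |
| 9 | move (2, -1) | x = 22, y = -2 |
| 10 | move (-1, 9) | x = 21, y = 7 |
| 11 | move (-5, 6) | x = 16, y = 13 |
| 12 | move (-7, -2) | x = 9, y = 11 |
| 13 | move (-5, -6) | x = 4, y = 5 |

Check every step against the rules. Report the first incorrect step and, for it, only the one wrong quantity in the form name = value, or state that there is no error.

step 7, y = -3

step 1: x = 3 + (9) = 12, y = -3 + (8) = 5 -> verified
step 2: x = 12 + (7) = 19, y = 5 + (3) = 8 -> confirmed correct
step 3: x = 19 + (-1) = 18, y = 8 + (6) = 14 -> exactly as logged
step 4: x = 18 + (-7) = 11, y = 14 + (0) = 14 -> verified
step 5: x = 11 + (-8) = 3, y = 14 + (0) = 14 -> in agreement
step 6: x = 3 + (3) = 6, y = 14 + (-9) = 5 -> confirmed correct
step 7: x = 6 + (6) = 12, y = 5 + (-8) = -3 -> first mismatch against the log
Step 7 is the first one off; corrected, y = -3.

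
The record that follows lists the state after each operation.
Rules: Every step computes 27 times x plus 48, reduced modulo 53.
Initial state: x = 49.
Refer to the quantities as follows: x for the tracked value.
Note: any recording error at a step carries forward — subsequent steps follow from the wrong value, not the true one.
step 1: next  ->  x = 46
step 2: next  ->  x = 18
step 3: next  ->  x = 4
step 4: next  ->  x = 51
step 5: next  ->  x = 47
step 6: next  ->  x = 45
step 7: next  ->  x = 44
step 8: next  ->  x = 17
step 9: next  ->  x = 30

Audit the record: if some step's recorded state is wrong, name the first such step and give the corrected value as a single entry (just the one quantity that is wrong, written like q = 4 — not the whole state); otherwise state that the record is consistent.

step 4, x = 50

Recomputing the run from the initial state:
step 1: x = 46
step 2: x = 18
step 3: x = 4
step 4: x = 50
step 5: x = 20
step 6: x = 5
step 7: x = 24
step 8: x = 7
step 9: x = 25
The first disagreement with the record is at step 4, where the value should be x = 50.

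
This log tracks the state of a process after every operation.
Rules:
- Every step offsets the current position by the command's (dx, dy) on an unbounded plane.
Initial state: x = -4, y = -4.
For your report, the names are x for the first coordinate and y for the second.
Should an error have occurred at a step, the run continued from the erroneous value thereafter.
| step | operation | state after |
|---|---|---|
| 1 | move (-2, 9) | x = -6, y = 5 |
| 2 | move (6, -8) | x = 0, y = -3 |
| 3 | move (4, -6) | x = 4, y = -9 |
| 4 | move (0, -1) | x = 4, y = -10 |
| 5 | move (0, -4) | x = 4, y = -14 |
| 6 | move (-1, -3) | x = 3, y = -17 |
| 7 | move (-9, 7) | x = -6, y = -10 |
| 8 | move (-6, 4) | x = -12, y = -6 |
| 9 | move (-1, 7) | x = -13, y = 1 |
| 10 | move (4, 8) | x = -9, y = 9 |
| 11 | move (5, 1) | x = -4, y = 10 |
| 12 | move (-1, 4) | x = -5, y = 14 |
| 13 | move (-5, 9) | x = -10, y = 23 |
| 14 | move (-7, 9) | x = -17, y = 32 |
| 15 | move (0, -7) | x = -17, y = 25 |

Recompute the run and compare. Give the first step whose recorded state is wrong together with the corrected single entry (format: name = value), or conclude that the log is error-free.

Recomputing the run from the initial state:
step 1: x = -6, y = 5
step 2: x = 0, y = -3
step 3: x = 4, y = -9
step 4: x = 4, y = -10
step 5: x = 4, y = -14
step 6: x = 3, y = -17
step 7: x = -6, y = -10
step 8: x = -12, y = -6
step 9: x = -13, y = 1
step 10: x = -9, y = 9
step 11: x = -4, y = 10
step 12: x = -5, y = 14
step 13: x = -10, y = 23
step 14: x = -17, y = 32
step 15: x = -17, y = 25
This matches the log at every step.

no error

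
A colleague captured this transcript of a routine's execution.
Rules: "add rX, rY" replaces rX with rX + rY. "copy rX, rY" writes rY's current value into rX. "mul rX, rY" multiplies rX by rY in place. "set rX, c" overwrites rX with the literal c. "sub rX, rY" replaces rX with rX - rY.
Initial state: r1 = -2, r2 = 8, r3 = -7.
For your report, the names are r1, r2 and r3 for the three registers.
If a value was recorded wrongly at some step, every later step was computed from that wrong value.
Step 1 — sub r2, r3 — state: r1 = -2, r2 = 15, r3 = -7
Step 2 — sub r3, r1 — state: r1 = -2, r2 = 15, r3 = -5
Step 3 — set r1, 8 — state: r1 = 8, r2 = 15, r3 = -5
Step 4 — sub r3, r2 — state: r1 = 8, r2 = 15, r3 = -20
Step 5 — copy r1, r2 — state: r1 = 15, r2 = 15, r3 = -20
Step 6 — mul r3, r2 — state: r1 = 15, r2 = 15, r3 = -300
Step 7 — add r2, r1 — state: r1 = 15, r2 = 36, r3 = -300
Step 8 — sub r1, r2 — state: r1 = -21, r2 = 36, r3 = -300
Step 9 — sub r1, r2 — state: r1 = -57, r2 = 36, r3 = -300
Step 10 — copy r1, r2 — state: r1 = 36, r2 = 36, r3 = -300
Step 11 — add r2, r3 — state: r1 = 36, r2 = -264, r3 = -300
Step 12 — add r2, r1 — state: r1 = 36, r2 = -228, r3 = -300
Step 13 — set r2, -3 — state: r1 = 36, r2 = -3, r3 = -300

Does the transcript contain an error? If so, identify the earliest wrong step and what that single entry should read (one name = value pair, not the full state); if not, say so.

step 7, r2 = 30

Recomputing the run from the initial state:
step 1: r1 = -2, r2 = 15, r3 = -7
step 2: r1 = -2, r2 = 15, r3 = -5
step 3: r1 = 8, r2 = 15, r3 = -5
step 4: r1 = 8, r2 = 15, r3 = -20
step 5: r1 = 15, r2 = 15, r3 = -20
step 6: r1 = 15, r2 = 15, r3 = -300
step 7: r1 = 15, r2 = 30, r3 = -300
step 8: r1 = -15, r2 = 30, r3 = -300
step 9: r1 = -45, r2 = 30, r3 = -300
step 10: r1 = 30, r2 = 30, r3 = -300
step 11: r1 = 30, r2 = -270, r3 = -300
step 12: r1 = 30, r2 = -240, r3 = -300
step 13: r1 = 30, r2 = -3, r3 = -300
The first disagreement with the transcript is at step 7, where the value should be r2 = 30.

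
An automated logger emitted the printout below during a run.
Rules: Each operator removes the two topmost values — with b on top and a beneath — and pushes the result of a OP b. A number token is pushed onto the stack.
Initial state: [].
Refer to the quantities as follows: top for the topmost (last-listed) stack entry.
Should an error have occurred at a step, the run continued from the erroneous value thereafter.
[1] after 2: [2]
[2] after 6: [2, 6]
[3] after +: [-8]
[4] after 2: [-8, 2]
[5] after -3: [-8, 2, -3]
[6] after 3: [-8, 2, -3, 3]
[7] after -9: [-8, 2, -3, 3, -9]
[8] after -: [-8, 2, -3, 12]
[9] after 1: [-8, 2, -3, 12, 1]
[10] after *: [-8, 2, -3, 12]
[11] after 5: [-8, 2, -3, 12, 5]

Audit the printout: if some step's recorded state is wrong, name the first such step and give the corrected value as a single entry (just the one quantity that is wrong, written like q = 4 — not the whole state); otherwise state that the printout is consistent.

step 3, top = 8

1. push 2: top = 2 (checks out)
2. push 6: top = 6 (same as recorded)
3. 2 + 6 = 8 (the printout disagrees here)
The audit stops at step 3: the recorded entry is wrong and should be top = 8.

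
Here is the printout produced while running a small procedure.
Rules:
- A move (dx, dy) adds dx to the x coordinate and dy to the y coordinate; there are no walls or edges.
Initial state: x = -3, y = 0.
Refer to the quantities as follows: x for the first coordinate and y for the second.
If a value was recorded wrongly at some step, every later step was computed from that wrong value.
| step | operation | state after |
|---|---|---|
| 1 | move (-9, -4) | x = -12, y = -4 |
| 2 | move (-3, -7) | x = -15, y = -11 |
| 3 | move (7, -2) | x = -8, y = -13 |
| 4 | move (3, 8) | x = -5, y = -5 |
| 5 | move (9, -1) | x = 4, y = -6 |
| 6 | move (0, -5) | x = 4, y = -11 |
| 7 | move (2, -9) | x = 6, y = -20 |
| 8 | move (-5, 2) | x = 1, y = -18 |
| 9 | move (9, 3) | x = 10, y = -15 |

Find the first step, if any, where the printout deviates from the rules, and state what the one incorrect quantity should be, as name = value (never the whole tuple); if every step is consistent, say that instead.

Step 1: x = -3 + (-9) = -12, y = 0 + (-4) = -4 — verified.
Step 2: x = -12 + (-3) = -15, y = -4 + (-7) = -11 — agrees with the printout.
Step 3: x = -15 + (7) = -8, y = -11 + (-2) = -13 — no discrepancy.
Step 4: x = -8 + (3) = -5, y = -13 + (8) = -5 — exactly as logged.
Step 5: x = -5 + (9) = 4, y = -5 + (-1) = -6 — in agreement.
Step 6: x = 4 + (0) = 4, y = -6 + (-5) = -11 — same as recorded.
Step 7: x = 4 + (2) = 6, y = -11 + (-9) = -20 — exactly as logged.
Step 8: x = 6 + (-5) = 1, y = -20 + (2) = -18 — in agreement.
Step 9: x = 1 + (9) = 10, y = -18 + (3) = -15 — exactly as logged.
Each recorded entry agrees with the recomputation.

no error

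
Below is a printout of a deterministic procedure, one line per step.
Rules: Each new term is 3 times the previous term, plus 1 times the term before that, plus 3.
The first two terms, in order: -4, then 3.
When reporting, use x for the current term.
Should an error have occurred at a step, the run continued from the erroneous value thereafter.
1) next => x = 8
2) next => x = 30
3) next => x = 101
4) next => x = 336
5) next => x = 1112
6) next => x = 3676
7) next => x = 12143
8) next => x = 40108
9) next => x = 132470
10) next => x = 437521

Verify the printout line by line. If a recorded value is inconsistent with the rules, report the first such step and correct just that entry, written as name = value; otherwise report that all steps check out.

step 1: x = 3*(3) + (1)*(-4) + (3) = 8 -> matches
step 2: x = 3*(8) + (1)*(3) + (3) = 30 -> matches
step 3: x = 3*(30) + (1)*(8) + (3) = 101 -> verified
step 4: x = 3*(101) + (1)*(30) + (3) = 336 -> agrees with the printout
step 5: x = 3*(336) + (1)*(101) + (3) = 1112 -> consistent with the printout
step 6: x = 3*(1112) + (1)*(336) + (3) = 3675 -> the recorded entry deviates here
Step 6 is the first one off; corrected, x = 3675.

step 6, x = 3675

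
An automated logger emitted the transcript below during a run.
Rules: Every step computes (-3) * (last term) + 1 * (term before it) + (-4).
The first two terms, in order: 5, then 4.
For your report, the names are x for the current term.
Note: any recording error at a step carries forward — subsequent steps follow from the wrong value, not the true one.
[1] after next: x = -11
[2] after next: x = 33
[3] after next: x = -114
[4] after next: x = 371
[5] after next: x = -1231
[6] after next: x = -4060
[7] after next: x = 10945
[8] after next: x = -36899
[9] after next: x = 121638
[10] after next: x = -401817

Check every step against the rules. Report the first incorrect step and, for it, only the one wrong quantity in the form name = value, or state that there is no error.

step 6, x = 4060

step 1: x = -3*(4) + (1)*(5) + (-4) = -11 -> verified
step 2: x = -3*(-11) + (1)*(4) + (-4) = 33 -> checks out
step 3: x = -3*(33) + (1)*(-11) + (-4) = -114 -> in agreement
step 4: x = -3*(-114) + (1)*(33) + (-4) = 371 -> checks out
step 5: x = -3*(371) + (1)*(-114) + (-4) = -1231 -> same as recorded
step 6: x = -3*(-1231) + (1)*(371) + (-4) = 4060 -> the entry is off here
First incorrect step: 6; the correct value is x = 4060.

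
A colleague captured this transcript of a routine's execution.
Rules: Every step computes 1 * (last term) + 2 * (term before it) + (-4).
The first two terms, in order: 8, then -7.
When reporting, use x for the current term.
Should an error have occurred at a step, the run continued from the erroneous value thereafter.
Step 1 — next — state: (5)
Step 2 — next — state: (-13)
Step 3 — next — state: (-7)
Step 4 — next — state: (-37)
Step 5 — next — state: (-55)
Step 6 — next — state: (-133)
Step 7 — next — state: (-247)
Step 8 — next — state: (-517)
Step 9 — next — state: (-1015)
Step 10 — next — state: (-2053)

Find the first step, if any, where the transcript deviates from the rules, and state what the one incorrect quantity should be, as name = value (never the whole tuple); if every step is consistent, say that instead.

no error

Recomputing the run from the initial state:
step 1: x = 5
step 2: x = -13
step 3: x = -7
step 4: x = -37
step 5: x = -55
step 6: x = -133
step 7: x = -247
step 8: x = -517
step 9: x = -1015
step 10: x = -2053
This matches the transcript at every step.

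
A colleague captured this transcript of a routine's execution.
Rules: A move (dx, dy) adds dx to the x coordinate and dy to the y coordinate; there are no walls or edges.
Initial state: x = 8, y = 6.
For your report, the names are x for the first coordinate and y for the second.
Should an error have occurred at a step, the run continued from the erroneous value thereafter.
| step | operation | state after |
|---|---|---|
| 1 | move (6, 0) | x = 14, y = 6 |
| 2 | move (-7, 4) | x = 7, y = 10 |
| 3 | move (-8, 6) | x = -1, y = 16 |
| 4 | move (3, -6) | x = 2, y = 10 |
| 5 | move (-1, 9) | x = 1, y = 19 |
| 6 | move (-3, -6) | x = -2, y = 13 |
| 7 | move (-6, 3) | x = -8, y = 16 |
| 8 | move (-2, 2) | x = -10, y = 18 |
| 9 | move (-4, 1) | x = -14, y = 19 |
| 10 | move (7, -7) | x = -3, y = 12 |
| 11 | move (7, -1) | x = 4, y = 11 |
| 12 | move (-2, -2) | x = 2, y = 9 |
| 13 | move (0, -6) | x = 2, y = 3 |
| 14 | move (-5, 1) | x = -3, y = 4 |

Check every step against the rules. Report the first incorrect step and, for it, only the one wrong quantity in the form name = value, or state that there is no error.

step 10, x = -7

1. x = 8 + (6) = 14, y = 6 + (0) = 6 (in agreement)
2. x = 14 + (-7) = 7, y = 6 + (4) = 10 (matches)
3. x = 7 + (-8) = -1, y = 10 + (6) = 16 (matches)
4. x = -1 + (3) = 2, y = 16 + (-6) = 10 (verified)
5. x = 2 + (-1) = 1, y = 10 + (9) = 19 (checks out)
6. x = 1 + (-3) = -2, y = 19 + (-6) = 13 (agrees with the transcript)
7. x = -2 + (-6) = -8, y = 13 + (3) = 16 (consistent with the transcript)
8. x = -8 + (-2) = -10, y = 16 + (2) = 18 (agrees with the transcript)
9. x = -10 + (-4) = -14, y = 18 + (1) = 19 (no discrepancy)
10. x = -14 + (7) = -7, y = 19 + (-7) = 12 (a discrepancy with the transcript)
So the first discrepancy is step 10, where the right value is x = -7.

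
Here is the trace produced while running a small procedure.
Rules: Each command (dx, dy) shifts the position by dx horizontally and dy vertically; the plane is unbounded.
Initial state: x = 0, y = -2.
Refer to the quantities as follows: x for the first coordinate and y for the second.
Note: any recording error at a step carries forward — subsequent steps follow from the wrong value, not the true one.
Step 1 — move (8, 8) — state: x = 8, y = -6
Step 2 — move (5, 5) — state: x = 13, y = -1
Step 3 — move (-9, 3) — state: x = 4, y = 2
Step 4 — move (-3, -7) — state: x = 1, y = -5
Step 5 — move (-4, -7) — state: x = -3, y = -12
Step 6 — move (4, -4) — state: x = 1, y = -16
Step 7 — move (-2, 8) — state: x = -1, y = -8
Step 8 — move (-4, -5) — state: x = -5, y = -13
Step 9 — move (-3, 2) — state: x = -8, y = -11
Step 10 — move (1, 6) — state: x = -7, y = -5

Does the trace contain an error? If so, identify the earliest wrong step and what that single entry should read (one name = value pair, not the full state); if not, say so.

step 1, y = 6

Recomputing the run from the initial state:
step 1: x = 8, y = 6
step 2: x = 13, y = 11
step 3: x = 4, y = 14
step 4: x = 1, y = 7
step 5: x = -3, y = 0
step 6: x = 1, y = -4
step 7: x = -1, y = 4
step 8: x = -5, y = -1
step 9: x = -8, y = 1
step 10: x = -7, y = 7
The first disagreement with the trace is at step 1, where the value should be y = 6.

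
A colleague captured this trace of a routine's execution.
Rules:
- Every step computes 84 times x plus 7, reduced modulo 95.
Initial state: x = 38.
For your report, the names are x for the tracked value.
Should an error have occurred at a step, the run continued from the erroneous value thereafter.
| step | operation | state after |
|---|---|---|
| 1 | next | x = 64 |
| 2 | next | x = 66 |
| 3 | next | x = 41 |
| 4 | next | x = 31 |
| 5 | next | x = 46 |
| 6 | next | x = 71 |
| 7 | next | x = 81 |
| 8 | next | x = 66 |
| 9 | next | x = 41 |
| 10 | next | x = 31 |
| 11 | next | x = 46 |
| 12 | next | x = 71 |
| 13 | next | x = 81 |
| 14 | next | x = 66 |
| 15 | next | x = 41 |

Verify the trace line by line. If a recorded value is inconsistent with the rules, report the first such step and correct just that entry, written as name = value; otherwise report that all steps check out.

Recomputing the run from the initial state:
step 1: x = 64
step 2: x = 63
step 3: x = 74
step 4: x = 48
step 5: x = 49
step 6: x = 38
step 7: x = 64
step 8: x = 63
step 9: x = 74
step 10: x = 48
step 11: x = 49
step 12: x = 38
step 13: x = 64
step 14: x = 63
step 15: x = 74
The first disagreement with the trace is at step 2, where the value should be x = 63.

step 2, x = 63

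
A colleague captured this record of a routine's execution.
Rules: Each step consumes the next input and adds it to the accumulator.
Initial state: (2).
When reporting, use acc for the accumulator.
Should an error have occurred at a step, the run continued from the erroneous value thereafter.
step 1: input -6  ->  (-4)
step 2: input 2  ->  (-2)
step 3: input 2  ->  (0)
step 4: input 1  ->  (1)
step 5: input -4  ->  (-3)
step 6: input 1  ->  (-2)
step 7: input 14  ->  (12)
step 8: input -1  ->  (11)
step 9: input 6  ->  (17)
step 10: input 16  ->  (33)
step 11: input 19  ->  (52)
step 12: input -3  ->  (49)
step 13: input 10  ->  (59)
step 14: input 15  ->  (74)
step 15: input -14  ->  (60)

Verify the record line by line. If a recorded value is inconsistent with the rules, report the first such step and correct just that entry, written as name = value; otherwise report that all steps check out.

1. acc = 2 + -6 = -4 (verified)
2. acc = -4 + 2 = -2 (no discrepancy)
3. acc = -2 + 2 = 0 (consistent with the record)
4. acc = 0 + 1 = 1 (confirmed correct)
5. acc = 1 + -4 = -3 (exactly as logged)
6. acc = -3 + 1 = -2 (checks out)
7. acc = -2 + 14 = 12 (agrees with the record)
8. acc = 12 + -1 = 11 (agrees with the record)
9. acc = 11 + 6 = 17 (exactly as logged)
10. acc = 17 + 16 = 33 (matches)
11. acc = 33 + 19 = 52 (confirmed correct)
12. acc = 52 + -3 = 49 (no discrepancy)
13. acc = 49 + 10 = 59 (same as recorded)
14. acc = 59 + 15 = 74 (matches)
15. acc = 74 + -14 = 60 (agrees with the record)
Nothing is out of place; the run is error-free.

no error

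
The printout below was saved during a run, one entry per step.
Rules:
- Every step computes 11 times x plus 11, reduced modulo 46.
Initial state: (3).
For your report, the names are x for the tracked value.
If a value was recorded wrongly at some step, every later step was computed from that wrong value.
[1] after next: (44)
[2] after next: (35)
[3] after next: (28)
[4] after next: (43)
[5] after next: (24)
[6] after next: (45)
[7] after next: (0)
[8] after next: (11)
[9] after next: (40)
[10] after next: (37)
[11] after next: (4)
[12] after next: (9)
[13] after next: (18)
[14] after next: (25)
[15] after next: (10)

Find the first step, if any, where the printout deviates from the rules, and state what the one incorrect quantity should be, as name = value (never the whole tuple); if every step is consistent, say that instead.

Step 1: x = (11*3 + 11) mod 46 = 44 — no discrepancy.
Step 2: x = (11*44 + 11) mod 46 = 35 — confirmed correct.
Step 3: x = (11*35 + 11) mod 46 = 28 — confirmed correct.
Step 4: x = (11*28 + 11) mod 46 = 43 — in agreement.
Step 5: x = (11*43 + 11) mod 46 = 24 — exactly as logged.
Step 6: x = (11*24 + 11) mod 46 = 45 — checks out.
Step 7: x = (11*45 + 11) mod 46 = 0 — in agreement.
Step 8: x = (11*0 + 11) mod 46 = 11 — no discrepancy.
Step 9: x = (11*11 + 11) mod 46 = 40 — checks out.
Step 10: x = (11*40 + 11) mod 46 = 37 — no discrepancy.
Step 11: x = (11*37 + 11) mod 46 = 4 — matches.
Step 12: x = (11*4 + 11) mod 46 = 9 — confirmed correct.
Step 13: x = (11*9 + 11) mod 46 = 18 — matches.
Step 14: x = (11*18 + 11) mod 46 = 25 — no discrepancy.
Step 15: x = (11*25 + 11) mod 46 = 10 — checks out.
Each recorded entry agrees with the recomputation.

no error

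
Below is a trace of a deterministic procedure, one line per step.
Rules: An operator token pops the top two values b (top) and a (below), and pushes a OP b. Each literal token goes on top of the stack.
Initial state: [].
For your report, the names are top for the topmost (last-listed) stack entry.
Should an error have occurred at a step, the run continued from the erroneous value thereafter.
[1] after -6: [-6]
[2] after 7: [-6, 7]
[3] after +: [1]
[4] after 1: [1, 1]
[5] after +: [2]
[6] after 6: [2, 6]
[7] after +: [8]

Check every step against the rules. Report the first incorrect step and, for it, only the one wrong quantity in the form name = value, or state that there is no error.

no error

Recomputing the run from the initial state:
step 1: [-6]
step 2: [-6, 7]
step 3: [1]
step 4: [1, 1]
step 5: [2]
step 6: [2, 6]
step 7: [8]
This matches the trace at every step.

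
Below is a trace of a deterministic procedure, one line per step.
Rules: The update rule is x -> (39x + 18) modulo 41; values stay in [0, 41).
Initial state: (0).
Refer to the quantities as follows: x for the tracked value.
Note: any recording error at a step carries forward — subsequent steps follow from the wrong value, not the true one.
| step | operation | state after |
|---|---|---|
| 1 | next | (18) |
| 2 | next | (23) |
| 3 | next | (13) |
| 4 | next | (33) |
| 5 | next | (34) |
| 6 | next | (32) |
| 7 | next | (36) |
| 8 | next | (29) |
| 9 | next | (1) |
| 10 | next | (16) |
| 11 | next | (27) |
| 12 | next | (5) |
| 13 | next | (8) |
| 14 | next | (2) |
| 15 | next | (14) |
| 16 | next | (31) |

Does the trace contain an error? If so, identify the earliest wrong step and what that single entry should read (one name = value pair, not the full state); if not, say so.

step 8, x = 28

1. x = (39*0 + 18) mod 41 = 18 (confirmed correct)
2. x = (39*18 + 18) mod 41 = 23 (agrees with the trace)
3. x = (39*23 + 18) mod 41 = 13 (exactly as logged)
4. x = (39*13 + 18) mod 41 = 33 (same as recorded)
5. x = (39*33 + 18) mod 41 = 34 (in agreement)
6. x = (39*34 + 18) mod 41 = 32 (checks out)
7. x = (39*32 + 18) mod 41 = 36 (same as recorded)
8. x = (39*36 + 18) mod 41 = 28 (the trace has a different value)
Step 8 is the first one off; corrected, x = 28.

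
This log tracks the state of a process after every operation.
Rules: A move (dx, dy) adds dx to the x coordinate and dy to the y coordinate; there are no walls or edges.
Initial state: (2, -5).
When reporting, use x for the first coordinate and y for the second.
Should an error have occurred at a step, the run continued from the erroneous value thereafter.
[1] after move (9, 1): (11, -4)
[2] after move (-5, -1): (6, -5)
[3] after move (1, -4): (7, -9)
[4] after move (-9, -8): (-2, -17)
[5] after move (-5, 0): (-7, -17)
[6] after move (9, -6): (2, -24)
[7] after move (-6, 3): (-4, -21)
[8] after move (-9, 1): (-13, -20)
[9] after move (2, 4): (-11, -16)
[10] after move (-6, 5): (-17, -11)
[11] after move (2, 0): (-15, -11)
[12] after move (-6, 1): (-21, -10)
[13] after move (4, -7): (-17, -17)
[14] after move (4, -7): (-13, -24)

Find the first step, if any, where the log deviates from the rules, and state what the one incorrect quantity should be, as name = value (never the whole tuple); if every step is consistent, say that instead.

step 1: x = 2 + (9) = 11, y = -5 + (1) = -4 -> same as recorded
step 2: x = 11 + (-5) = 6, y = -4 + (-1) = -5 -> same as recorded
step 3: x = 6 + (1) = 7, y = -5 + (-4) = -9 -> in agreement
step 4: x = 7 + (-9) = -2, y = -9 + (-8) = -17 -> confirmed correct
step 5: x = -2 + (-5) = -7, y = -17 + (0) = -17 -> verified
step 6: x = -7 + (9) = 2, y = -17 + (-6) = -23 -> the recorded entry deviates here
That makes step 6 the first incorrect line — y = -23 is what it should show.

step 6, y = -23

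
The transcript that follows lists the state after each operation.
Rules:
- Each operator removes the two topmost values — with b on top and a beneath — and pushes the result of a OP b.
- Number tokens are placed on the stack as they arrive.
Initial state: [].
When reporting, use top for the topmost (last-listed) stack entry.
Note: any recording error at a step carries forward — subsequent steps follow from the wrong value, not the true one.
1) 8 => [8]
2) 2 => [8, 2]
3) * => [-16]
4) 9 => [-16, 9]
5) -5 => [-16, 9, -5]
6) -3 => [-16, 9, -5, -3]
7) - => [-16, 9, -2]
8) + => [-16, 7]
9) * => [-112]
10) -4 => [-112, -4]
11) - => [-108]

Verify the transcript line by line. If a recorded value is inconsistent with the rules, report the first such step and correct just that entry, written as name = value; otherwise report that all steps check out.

Recomputing the run from the initial state:
step 1: [8]
step 2: [8, 2]
step 3: [16]
step 4: [16, 9]
step 5: [16, 9, -5]
step 6: [16, 9, -5, -3]
step 7: [16, 9, -2]
step 8: [16, 7]
step 9: [112]
step 10: [112, -4]
step 11: [116]
The first disagreement with the transcript is at step 3, where the value should be top = 16.

step 3, top = 16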